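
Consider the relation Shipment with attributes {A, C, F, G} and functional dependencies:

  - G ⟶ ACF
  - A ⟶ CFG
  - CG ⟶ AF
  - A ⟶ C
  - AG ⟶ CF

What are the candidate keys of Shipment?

{A}⁺: A→CFG adds C, F, G → {A, C, F, G}.
{G}⁺: G→ACF adds A, C, F → {A, C, F, G}.

{A}; {G}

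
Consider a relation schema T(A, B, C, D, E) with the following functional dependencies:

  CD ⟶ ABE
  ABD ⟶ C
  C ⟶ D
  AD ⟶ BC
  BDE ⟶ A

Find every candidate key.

{C}; {A, D}; {B, D, E}

{C}⁺: C→D adds D; CD→ABE adds A, B, E → {A, B, C, D, E}.
{A, D}⁺: AD→BC adds B, C; CD→ABE adds E → {A, B, C, D, E}. Minimal: {D}⁺ = {D}; {A}⁺ = {A} — none reach the full schema.
{B, D, E}⁺: BDE→A adds A; ABD→C adds C → {A, B, C, D, E}. Minimal: {D, E}⁺ = {D, E}; {B, E}⁺ = {B, E}; {B, D}⁺ = {B, D} — none reach the full schema.
Any other superkey contains one of these as a subset, so there are no further candidate keys.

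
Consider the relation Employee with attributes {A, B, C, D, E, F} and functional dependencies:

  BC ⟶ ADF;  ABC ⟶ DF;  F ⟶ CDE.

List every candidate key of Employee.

Attribute B never appears on the right-hand side of any dependency, so B must belong to every candidate key.
{B}⁺ = {B}, which is not all of the schema, so we must add further attributes.
{B, C}⁺: BC→ADF adds A, D, F; F→CDE adds E → {A, B, C, D, E, F}. Minimal: {C}⁺ = {C}; {B}⁺ = {B} — none reach the full schema.
{B, F}⁺: F→CDE adds C, D, E; BC→ADF adds A → {A, B, C, D, E, F}. Minimal: {F}⁺ = {C, D, E, F}; {B}⁺ = {B} — none reach the full schema.

(B, C), (B, F)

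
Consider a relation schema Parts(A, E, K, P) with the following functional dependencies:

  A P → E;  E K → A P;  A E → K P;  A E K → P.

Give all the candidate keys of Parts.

{A, E}⁺: AE→KP adds K, P → {A, E, K, P}. Minimal: {E}⁺ = {E}; {A}⁺ = {A} — none reach the full schema.
{A, P}⁺: AP→E adds E; AE→KP adds K → {A, E, K, P}. Minimal: {P}⁺ = {P}; {A}⁺ = {A} — none reach the full schema.
{E, K}⁺: EK→AP adds A, P → {A, E, K, P}. Minimal: {K}⁺ = {K}; {E}⁺ = {E} — none reach the full schema.

{A, E}, {A, P}, {E, K}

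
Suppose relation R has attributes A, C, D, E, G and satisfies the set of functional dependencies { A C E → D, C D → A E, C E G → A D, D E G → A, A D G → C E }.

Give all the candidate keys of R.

ADG, CDG, CEG, DEG

Attribute G never appears on the right-hand side of any dependency, so G must belong to every candidate key.
{G}⁺ = {G}, which is not all of the schema, so we must add further attributes.
{A, D, G}⁺: ADG→CE adds C, E → {A, C, D, E, G}.
{C, D, G}⁺: CD→AE adds A, E → {A, C, D, E, G}.
{C, E, G}⁺: CEG→AD adds A, D → {A, C, D, E, G}.
{D, E, G}⁺: DEG→A adds A; ADG→CE adds C → {A, C, D, E, G}.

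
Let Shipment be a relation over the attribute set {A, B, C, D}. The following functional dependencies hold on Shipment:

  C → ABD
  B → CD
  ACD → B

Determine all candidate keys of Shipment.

(B), (C)

{B}⁺: B→CD adds C, D; C→ABD adds A → {A, B, C, D}.
{C}⁺: C→ABD adds A, B, D → {A, B, C, D}.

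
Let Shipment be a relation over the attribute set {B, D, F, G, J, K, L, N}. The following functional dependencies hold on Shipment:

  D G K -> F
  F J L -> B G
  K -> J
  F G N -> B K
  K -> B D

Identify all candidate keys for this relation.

{F, G, L, N}⁺: FGN→BK adds B, K; K→BD adds D; K→J adds J → {B, D, F, G, J, K, L, N}. Minimal: {G, L, N}⁺ = {G, L, N}; {F, L, N}⁺ = {F, L, N}; {F, G, N}⁺ = {B, D, F, G, J, K, N}; … — none reach the full schema.
{F, J, L, N}⁺: FJL→BG adds B, G; FGN→BK adds K; K→BD adds D → {B, D, F, G, J, K, L, N}. Minimal: {J, L, N}⁺ = {J, L, N}; {F, L, N}⁺ = {F, L, N}; {F, J, N}⁺ = {F, J, N}; … — none reach the full schema.
{F, K, L, N}⁺: K→J adds J; K→BD adds B, D; FJL→BG adds G → {B, D, F, G, J, K, L, N}. Minimal: {K, L, N}⁺ = {B, D, J, K, L, N}; {F, L, N}⁺ = {F, L, N}; {F, K, N}⁺ = {B, D, F, J, K, N}; … — none reach the full schema.
{G, K, L, N}⁺: K→J adds J; K→BD adds B, D; DGK→F adds F → {B, D, F, G, J, K, L, N}. Minimal: {K, L, N}⁺ = {B, D, J, K, L, N}; {G, L, N}⁺ = {G, L, N}; {G, K, N}⁺ = {B, D, F, G, J, K, N}; … — none reach the full schema.

(F, G, L, N), (F, J, L, N), (F, K, L, N), (G, K, L, N)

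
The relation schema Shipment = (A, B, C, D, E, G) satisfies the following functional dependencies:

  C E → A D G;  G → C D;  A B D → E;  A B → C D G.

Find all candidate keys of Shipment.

Attribute B never appears on the right-hand side of any dependency, so B must belong to every candidate key.
{B}⁺ = {B}, which is not all of the schema, so we must add further attributes.
{A, B}⁺: AB→CDG adds C, D, G; ABD→E adds E → {A, B, C, D, E, G}. Minimal: {B}⁺ = {B}; {A}⁺ = {A} — none reach the full schema.
{B, C, E}⁺: CE→ADG adds A, D, G → {A, B, C, D, E, G}. Minimal: {C, E}⁺ = {A, C, D, E, G}; {B, E}⁺ = {B, E}; {B, C}⁺ = {B, C} — none reach the full schema.
{B, E, G}⁺: G→CD adds C, D; CE→ADG adds A → {A, B, C, D, E, G}. Minimal: {E, G}⁺ = {A, C, D, E, G}; {B, G}⁺ = {B, C, D, G}; {B, E}⁺ = {B, E} — none reach the full schema.
Any other superkey contains one of these as a subset, so there are no further candidate keys.

{A, B}; {B, C, E}; {B, E, G}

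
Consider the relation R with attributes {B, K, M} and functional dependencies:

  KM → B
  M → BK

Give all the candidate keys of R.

{M}⁺: M→BK adds B, K → {B, K, M}.
No other minimal superkey exists.

{M}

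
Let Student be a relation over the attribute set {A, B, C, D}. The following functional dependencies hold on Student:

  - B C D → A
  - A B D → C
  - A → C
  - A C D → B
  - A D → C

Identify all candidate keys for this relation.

AD, BCD

Attribute D never appears on the right-hand side of any dependency, so D must belong to every candidate key.
{D}⁺ = {D}, which is not all of the schema, so we must add further attributes.
{A, D}⁺: A→C adds C; ACD→B adds B → {A, B, C, D}. Minimal: {D}⁺ = {D}; {A}⁺ = {A, C} — none reach the full schema.
{B, C, D}⁺: BCD→A adds A → {A, B, C, D}. Minimal: {C, D}⁺ = {C, D}; {B, D}⁺ = {B, D}; {B, C}⁺ = {B, C} — none reach the full schema.
Any other superkey contains one of these as a subset, so there are no further candidate keys.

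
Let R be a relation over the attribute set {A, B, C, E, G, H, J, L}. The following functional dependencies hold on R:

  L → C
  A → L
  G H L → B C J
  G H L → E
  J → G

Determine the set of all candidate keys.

AGH, AHJ

{A, G, H}⁺: A→L adds L; GHL→BCJ adds B, C, J; GHL→E adds E → {A, B, C, E, G, H, J, L}. Minimal: {G, H}⁺ = {G, H}; {A, H}⁺ = {A, C, H, L}; {A, G}⁺ = {A, C, G, L} — none reach the full schema.
{A, H, J}⁺: A→L adds L; J→G adds G; L→C adds C; GHL→BCJ adds B; GHL→E adds E → {A, B, C, E, G, H, J, L}. Minimal: {H, J}⁺ = {G, H, J}; {A, J}⁺ = {A, C, G, J, L}; {A, H}⁺ = {A, C, H, L} — none reach the full schema.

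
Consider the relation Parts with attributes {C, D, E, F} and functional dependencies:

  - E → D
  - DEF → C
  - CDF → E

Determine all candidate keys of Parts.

Attribute F never appears on the right-hand side of any dependency, so F must belong to every candidate key.
{F}⁺ = {F}, which is not all of the schema, so we must add further attributes.
{E, F}⁺: E→D adds D; DEF→C adds C → {C, D, E, F}. Minimal: {F}⁺ = {F}; {E}⁺ = {D, E} — none reach the full schema.
{C, D, F}⁺: CDF→E adds E → {C, D, E, F}. Minimal: {D, F}⁺ = {D, F}; {C, F}⁺ = {C, F}; {C, D}⁺ = {C, D} — none reach the full schema.

{E, F}, {C, D, F}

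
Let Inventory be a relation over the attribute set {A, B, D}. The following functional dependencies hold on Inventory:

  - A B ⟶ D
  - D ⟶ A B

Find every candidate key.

{D}⁺: D→AB adds A, B → {A, B, D}.
{A, B}⁺: AB→D adds D → {A, B, D}. Minimal: {B}⁺ = {B}; {A}⁺ = {A} — none reach the full schema.

(D), (A, B)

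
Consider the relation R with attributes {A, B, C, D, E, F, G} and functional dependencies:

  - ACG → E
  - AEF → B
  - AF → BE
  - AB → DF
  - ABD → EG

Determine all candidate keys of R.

Attributes A, C never appear on any right-hand side, so every candidate key must contain {A, C}.
{A, C}⁺ = {A, C}, which is not all of the schema, so we must add further attributes.
{A, B, C}⁺: AB→DF adds D, F; ABD→EG adds E, G → {A, B, C, D, E, F, G}.
{A, C, F}⁺: AF→BE adds B, E; AB→DF adds D; ABD→EG adds G → {A, B, C, D, E, F, G}.

{A, B, C}; {A, C, F}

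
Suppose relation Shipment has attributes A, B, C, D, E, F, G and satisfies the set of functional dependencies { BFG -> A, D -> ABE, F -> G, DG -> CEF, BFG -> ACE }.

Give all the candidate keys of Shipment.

DF, DG

Attribute D never appears on the right-hand side of any dependency, so D must belong to every candidate key.
{D}⁺ = {A, B, D, E}, which is not all of the schema, so we must add further attributes.
{D, F}⁺: D→ABE adds A, B, E; F→G adds G; DG→CEF adds C → {A, B, C, D, E, F, G}.
{D, G}⁺: D→ABE adds A, B, E; DG→CEF adds C, F → {A, B, C, D, E, F, G}.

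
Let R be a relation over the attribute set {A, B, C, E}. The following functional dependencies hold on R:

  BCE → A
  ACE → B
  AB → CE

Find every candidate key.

{A, B}⁺: AB→CE adds C, E → {A, B, C, E}. Minimal: {B}⁺ = {B}; {A}⁺ = {A} — none reach the full schema.
{A, C, E}⁺: ACE→B adds B → {A, B, C, E}. Minimal: {C, E}⁺ = {C, E}; {A, E}⁺ = {A, E}; {A, C}⁺ = {A, C} — none reach the full schema.
{B, C, E}⁺: BCE→A adds A → {A, B, C, E}. Minimal: {C, E}⁺ = {C, E}; {B, E}⁺ = {B, E}; {B, C}⁺ = {B, C} — none reach the full schema.
Any other superkey contains one of these as a subset, so there are no further candidate keys.

{A, B}; {A, C, E}; {B, C, E}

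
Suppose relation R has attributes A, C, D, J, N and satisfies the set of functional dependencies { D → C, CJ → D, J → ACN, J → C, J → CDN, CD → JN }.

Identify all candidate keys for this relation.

D, J

{D}⁺: D→C adds C; CD→JN adds J, N; J→ACN adds A → {A, C, D, J, N}.
{J}⁺: J→ACN adds A, C, N; J→CDN adds D → {A, C, D, J, N}.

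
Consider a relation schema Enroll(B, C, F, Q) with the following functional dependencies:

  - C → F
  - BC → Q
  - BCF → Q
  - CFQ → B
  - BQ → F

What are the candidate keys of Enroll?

BC; CQ

Attribute C never appears on the right-hand side of any dependency, so C must belong to every candidate key.
{C}⁺ = {C, F}, which is not all of the schema, so we must add further attributes.
{B, C}⁺: C→F adds F; BC→Q adds Q → {B, C, F, Q}. Minimal: {C}⁺ = {C, F}; {B}⁺ = {B} — none reach the full schema.
{C, Q}⁺: C→F adds F; CFQ→B adds B → {B, C, F, Q}. Minimal: {Q}⁺ = {Q}; {C}⁺ = {C, F} — none reach the full schema.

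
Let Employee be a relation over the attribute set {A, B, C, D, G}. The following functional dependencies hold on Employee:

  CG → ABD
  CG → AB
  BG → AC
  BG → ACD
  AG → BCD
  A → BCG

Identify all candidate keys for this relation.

{A}⁺: A→BCG adds B, C, G; CG→ABD adds D → {A, B, C, D, G}.
{B, G}⁺: BG→AC adds A, C; BG→ACD adds D → {A, B, C, D, G}.
{C, G}⁺: CG→ABD adds A, B, D → {A, B, C, D, G}.
Any other superkey contains one of these as a subset, so there are no further candidate keys.

{A}, {B, G}, {C, G}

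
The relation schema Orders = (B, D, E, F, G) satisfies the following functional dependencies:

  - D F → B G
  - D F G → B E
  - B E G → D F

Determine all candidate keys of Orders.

{D, F}, {B, E, G}

{D, F}⁺: DF→BG adds B, G; DFG→BE adds E → {B, D, E, F, G}. Minimal: {F}⁺ = {F}; {D}⁺ = {D} — none reach the full schema.
{B, E, G}⁺: BEG→DF adds D, F → {B, D, E, F, G}. Minimal: {E, G}⁺ = {E, G}; {B, G}⁺ = {B, G}; {B, E}⁺ = {B, E} — none reach the full schema.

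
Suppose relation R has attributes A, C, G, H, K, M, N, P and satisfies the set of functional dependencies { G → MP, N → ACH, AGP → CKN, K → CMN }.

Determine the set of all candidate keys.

Attribute G never appears on the right-hand side of any dependency, so G must belong to every candidate key.
{G}⁺ = {G, M, P}, which is not all of the schema, so we must add further attributes.
{A, G}⁺: G→MP adds M, P; AGP→CKN adds C, K, N; N→ACH adds H → {A, C, G, H, K, M, N, P}.
{G, K}⁺: G→MP adds M, P; K→CMN adds C, N; N→ACH adds A, H → {A, C, G, H, K, M, N, P}.
{G, N}⁺: G→MP adds M, P; N→ACH adds A, C, H; AGP→CKN adds K → {A, C, G, H, K, M, N, P}.

{A, G}, {G, K}, {G, N}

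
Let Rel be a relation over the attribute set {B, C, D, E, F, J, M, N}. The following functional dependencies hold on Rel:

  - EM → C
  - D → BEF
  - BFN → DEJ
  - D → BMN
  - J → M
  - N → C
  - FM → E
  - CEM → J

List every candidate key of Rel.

{D}, {B, F, N}

{D}⁺: D→BEF adds B, E, F; D→BMN adds M, N; N→C adds C; CEM→J adds J → {B, C, D, E, F, J, M, N}.
{B, F, N}⁺: BFN→DEJ adds D, E, J; D→BMN adds M; N→C adds C → {B, C, D, E, F, J, M, N}. Minimal: {F, N}⁺ = {C, F, N}; {B, N}⁺ = {B, C, N}; {B, F}⁺ = {B, F} — none reach the full schema.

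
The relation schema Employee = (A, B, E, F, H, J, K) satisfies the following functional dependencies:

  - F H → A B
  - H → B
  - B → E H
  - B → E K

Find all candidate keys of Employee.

{B, F, J}, {F, H, J}

Attributes F, J never appear on any right-hand side, so every candidate key must contain {F, J}.
{F, J}⁺ = {F, J}, which is not all of the schema, so we must add further attributes.
{B, F, J}⁺: B→EH adds E, H; B→EK adds K; FH→AB adds A → {A, B, E, F, H, J, K}.
{F, H, J}⁺: FH→AB adds A, B; B→EH adds E; B→EK adds K → {A, B, E, F, H, J, K}.
Any other superkey contains one of these as a subset, so there are no further candidate keys.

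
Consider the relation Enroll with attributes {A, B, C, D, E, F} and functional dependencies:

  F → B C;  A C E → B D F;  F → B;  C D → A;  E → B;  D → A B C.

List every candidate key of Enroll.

Attribute E never appears on the right-hand side of any dependency, so E must belong to every candidate key.
{E}⁺ = {B, E}, which is not all of the schema, so we must add further attributes.
{D, E}⁺: E→B adds B; D→ABC adds A, C; ACE→BDF adds F → {A, B, C, D, E, F}.
{A, C, E}⁺: ACE→BDF adds B, D, F → {A, B, C, D, E, F}.
{A, E, F}⁺: F→BC adds B, C; ACE→BDF adds D → {A, B, C, D, E, F}.

{D, E}, {A, C, E}, {A, E, F}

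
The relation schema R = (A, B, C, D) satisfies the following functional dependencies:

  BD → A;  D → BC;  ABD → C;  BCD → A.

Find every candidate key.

Attribute D never appears on the right-hand side of any dependency, so D must belong to every candidate key.
{D}⁺ = {A, B, C, D}, which is all of the schema, so {D} is the only candidate key.

{D}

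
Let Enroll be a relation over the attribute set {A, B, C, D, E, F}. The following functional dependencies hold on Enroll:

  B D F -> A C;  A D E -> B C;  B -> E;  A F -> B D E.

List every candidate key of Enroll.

Attribute F never appears on the right-hand side of any dependency, so F must belong to every candidate key.
{F}⁺ = {F}, which is not all of the schema, so we must add further attributes.
{A, F}⁺: AF→BDE adds B, D, E; BDF→AC adds C → {A, B, C, D, E, F}. Minimal: {F}⁺ = {F}; {A}⁺ = {A} — none reach the full schema.
{B, D, F}⁺: BDF→AC adds A, C; B→E adds E → {A, B, C, D, E, F}. Minimal: {D, F}⁺ = {D, F}; {B, F}⁺ = {B, E, F}; {B, D}⁺ = {B, D, E} — none reach the full schema.

AF, BDF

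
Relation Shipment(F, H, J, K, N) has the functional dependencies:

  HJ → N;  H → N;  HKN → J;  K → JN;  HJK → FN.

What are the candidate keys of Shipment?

Attributes H, K never appear on any right-hand side, so every candidate key must contain {H, K}.
{H, K}⁺ = {F, H, J, K, N}, which is all of the schema, so {H, K} is the only candidate key.

{H, K}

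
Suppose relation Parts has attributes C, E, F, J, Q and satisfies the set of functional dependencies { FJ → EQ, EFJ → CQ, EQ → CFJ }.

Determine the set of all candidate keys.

{E, Q}⁺: EQ→CFJ adds C, F, J → {C, E, F, J, Q}. Minimal: {Q}⁺ = {Q}; {E}⁺ = {E} — none reach the full schema.
{F, J}⁺: FJ→EQ adds E, Q; EFJ→CQ adds C → {C, E, F, J, Q}. Minimal: {J}⁺ = {J}; {F}⁺ = {F} — none reach the full schema.

{E, Q}; {F, J}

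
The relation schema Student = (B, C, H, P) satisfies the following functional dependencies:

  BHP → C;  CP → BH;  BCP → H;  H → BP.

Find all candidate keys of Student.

(H), (C, P)

{H}⁺: H→BP adds B, P; BHP→C adds C → {B, C, H, P}.
{C, P}⁺: CP→BH adds B, H → {B, C, H, P}. Minimal: {P}⁺ = {P}; {C}⁺ = {C} — none reach the full schema.
Any other superkey contains one of these as a subset, so there are no further candidate keys.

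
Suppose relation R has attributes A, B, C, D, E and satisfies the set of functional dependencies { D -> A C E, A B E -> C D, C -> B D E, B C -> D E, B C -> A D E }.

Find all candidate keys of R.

{C}⁺: C→BDE adds B, D, E; BC→ADE adds A → {A, B, C, D, E}.
{D}⁺: D→ACE adds A, C, E; C→BDE adds B → {A, B, C, D, E}.
{A, B, E}⁺: ABE→CD adds C, D → {A, B, C, D, E}.
Any other superkey contains one of these as a subset, so there are no further candidate keys.

{C}; {D}; {A, B, E}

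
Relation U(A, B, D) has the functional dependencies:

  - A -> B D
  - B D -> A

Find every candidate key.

{A}⁺: A→BD adds B, D → {A, B, D}.
{B, D}⁺: BD→A adds A → {A, B, D}. Minimal: {D}⁺ = {D}; {B}⁺ = {B} — none reach the full schema.

{A}, {B, D}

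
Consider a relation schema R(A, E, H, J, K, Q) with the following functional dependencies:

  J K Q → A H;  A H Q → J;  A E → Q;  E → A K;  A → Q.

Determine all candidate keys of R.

Attribute E never appears on the right-hand side of any dependency, so E must belong to every candidate key.
{E}⁺ = {A, E, K, Q}, which is not all of the schema, so we must add further attributes.
{E, H}⁺: E→AK adds A, K; A→Q adds Q; AHQ→J adds J → {A, E, H, J, K, Q}. Minimal: {H}⁺ = {H}; {E}⁺ = {A, E, K, Q} — none reach the full schema.
{E, J}⁺: E→AK adds A, K; A→Q adds Q; JKQ→AH adds H → {A, E, H, J, K, Q}. Minimal: {J}⁺ = {J}; {E}⁺ = {A, E, K, Q} — none reach the full schema.

{E, H}, {E, J}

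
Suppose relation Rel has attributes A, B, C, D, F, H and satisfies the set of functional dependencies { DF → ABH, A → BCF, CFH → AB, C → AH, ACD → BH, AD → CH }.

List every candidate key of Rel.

AD, CD, DF

Attribute D never appears on the right-hand side of any dependency, so D must belong to every candidate key.
{D}⁺ = {D}, which is not all of the schema, so we must add further attributes.
{A, D}⁺: A→BCF adds B, C, F; C→AH adds H → {A, B, C, D, F, H}.
{C, D}⁺: C→AH adds A, H; ACD→BH adds B; A→BCF adds F → {A, B, C, D, F, H}.
{D, F}⁺: DF→ABH adds A, B, H; A→BCF adds C → {A, B, C, D, F, H}.
Any other superkey contains one of these as a subset, so there are no further candidate keys.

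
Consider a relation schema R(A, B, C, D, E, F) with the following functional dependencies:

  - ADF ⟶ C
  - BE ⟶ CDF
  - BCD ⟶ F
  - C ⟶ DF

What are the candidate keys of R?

Attributes A, B, E never appear on any right-hand side, so every candidate key must contain {A, B, E}.
{A, B, E}⁺ = {A, B, C, D, E, F}, which is all of the schema, so {A, B, E} is the only candidate key.

{A, B, E}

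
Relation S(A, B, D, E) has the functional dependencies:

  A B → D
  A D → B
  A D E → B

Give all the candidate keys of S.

Attributes A, E never appear on any right-hand side, so every candidate key must contain {A, E}.
{A, E}⁺ = {A, E}, which is not all of the schema, so we must add further attributes.
{A, B, E}⁺: AB→D adds D → {A, B, D, E}.
{A, D, E}⁺: AD→B adds B → {A, B, D, E}.
Any other superkey contains one of these as a subset, so there are no further candidate keys.

{A, B, E}, {A, D, E}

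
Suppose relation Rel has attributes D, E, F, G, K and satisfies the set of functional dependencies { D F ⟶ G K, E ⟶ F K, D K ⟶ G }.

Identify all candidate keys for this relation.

{D, E}⁺: E→FK adds F, K; DK→G adds G → {D, E, F, G, K}. Minimal: {E}⁺ = {E, F, K}; {D}⁺ = {D} — none reach the full schema.

{D, E}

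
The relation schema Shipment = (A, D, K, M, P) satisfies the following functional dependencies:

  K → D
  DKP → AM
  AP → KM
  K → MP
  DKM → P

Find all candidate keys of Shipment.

{K}⁺: K→D adds D; K→MP adds M, P; DKP→AM adds A → {A, D, K, M, P}.
{A, P}⁺: AP→KM adds K, M; K→D adds D → {A, D, K, M, P}. Minimal: {P}⁺ = {P}; {A}⁺ = {A} — none reach the full schema.

{K}; {A, P}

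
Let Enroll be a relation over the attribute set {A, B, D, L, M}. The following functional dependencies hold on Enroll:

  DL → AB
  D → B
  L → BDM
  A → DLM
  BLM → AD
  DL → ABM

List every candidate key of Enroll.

A, L

{A}⁺: A→DLM adds D, L, M; DL→ABM adds B → {A, B, D, L, M}.
{L}⁺: L→BDM adds B, D, M; BLM→AD adds A → {A, B, D, L, M}.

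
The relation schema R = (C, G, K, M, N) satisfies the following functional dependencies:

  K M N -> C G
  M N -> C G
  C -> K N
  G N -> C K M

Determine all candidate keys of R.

{C, G}, {C, M}, {G, N}, {M, N}

{C, G}⁺: C→KN adds K, N; GN→CKM adds M → {C, G, K, M, N}. Minimal: {G}⁺ = {G}; {C}⁺ = {C, K, N} — none reach the full schema.
{C, M}⁺: C→KN adds K, N; KMN→CG adds G → {C, G, K, M, N}. Minimal: {M}⁺ = {M}; {C}⁺ = {C, K, N} — none reach the full schema.
{G, N}⁺: GN→CKM adds C, K, M → {C, G, K, M, N}. Minimal: {N}⁺ = {N}; {G}⁺ = {G} — none reach the full schema.
{M, N}⁺: MN→CG adds C, G; C→KN adds K → {C, G, K, M, N}. Minimal: {N}⁺ = {N}; {M}⁺ = {M} — none reach the full schema.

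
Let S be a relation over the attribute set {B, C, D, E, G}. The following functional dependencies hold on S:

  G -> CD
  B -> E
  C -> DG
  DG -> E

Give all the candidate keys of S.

(B, C), (B, G)

Attribute B never appears on the right-hand side of any dependency, so B must belong to every candidate key.
{B}⁺ = {B, E}, which is not all of the schema, so we must add further attributes.
{B, C}⁺: B→E adds E; C→DG adds D, G → {B, C, D, E, G}. Minimal: {C}⁺ = {C, D, E, G}; {B}⁺ = {B, E} — none reach the full schema.
{B, G}⁺: G→CD adds C, D; B→E adds E → {B, C, D, E, G}. Minimal: {G}⁺ = {C, D, E, G}; {B}⁺ = {B, E} — none reach the full schema.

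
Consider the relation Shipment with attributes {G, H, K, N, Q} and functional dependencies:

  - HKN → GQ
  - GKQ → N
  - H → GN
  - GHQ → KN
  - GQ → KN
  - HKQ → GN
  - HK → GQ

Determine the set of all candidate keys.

{H, K}, {H, Q}

{H, K}⁺: H→GN adds G, N; HK→GQ adds Q → {G, H, K, N, Q}. Minimal: {K}⁺ = {K}; {H}⁺ = {G, H, N} — none reach the full schema.
{H, Q}⁺: H→GN adds G, N; GHQ→KN adds K → {G, H, K, N, Q}. Minimal: {Q}⁺ = {Q}; {H}⁺ = {G, H, N} — none reach the full schema.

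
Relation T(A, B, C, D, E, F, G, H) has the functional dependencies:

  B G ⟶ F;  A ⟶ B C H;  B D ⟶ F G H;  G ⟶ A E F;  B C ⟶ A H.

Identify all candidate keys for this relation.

{A, D}; {B, D}; {D, G}

{A, D}⁺: A→BCH adds B, C, H; BD→FGH adds F, G; G→AEF adds E → {A, B, C, D, E, F, G, H}. Minimal: {D}⁺ = {D}; {A}⁺ = {A, B, C, H} — none reach the full schema.
{B, D}⁺: BD→FGH adds F, G, H; G→AEF adds A, E; A→BCH adds C → {A, B, C, D, E, F, G, H}. Minimal: {D}⁺ = {D}; {B}⁺ = {B} — none reach the full schema.
{D, G}⁺: G→AEF adds A, E, F; A→BCH adds B, C, H → {A, B, C, D, E, F, G, H}. Minimal: {G}⁺ = {A, B, C, E, F, G, H}; {D}⁺ = {D} — none reach the full schema.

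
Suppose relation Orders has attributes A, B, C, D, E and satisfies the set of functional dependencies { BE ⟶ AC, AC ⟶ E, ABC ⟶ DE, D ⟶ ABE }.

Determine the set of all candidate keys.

(D), (B, E), (A, B, C)

{D}⁺: D→ABE adds A, B, E; BE→AC adds C → {A, B, C, D, E}.
{B, E}⁺: BE→AC adds A, C; ABC→DE adds D → {A, B, C, D, E}. Minimal: {E}⁺ = {E}; {B}⁺ = {B} — none reach the full schema.
{A, B, C}⁺: AC→E adds E; ABC→DE adds D → {A, B, C, D, E}. Minimal: {B, C}⁺ = {B, C}; {A, C}⁺ = {A, C, E}; {A, B}⁺ = {A, B} — none reach the full schema.
Any other superkey contains one of these as a subset, so there are no further candidate keys.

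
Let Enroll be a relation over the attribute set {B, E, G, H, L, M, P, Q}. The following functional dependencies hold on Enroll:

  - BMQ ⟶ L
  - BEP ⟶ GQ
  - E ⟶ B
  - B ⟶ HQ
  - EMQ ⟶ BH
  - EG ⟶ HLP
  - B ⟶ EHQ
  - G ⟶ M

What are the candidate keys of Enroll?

{B, G}⁺: B→HQ adds H, Q; B→EHQ adds E; G→M adds M; BMQ→L adds L; EG→HLP adds P → {B, E, G, H, L, M, P, Q}. Minimal: {G}⁺ = {G, M}; {B}⁺ = {B, E, H, Q} — none reach the full schema.
{B, P}⁺: B→HQ adds H, Q; B→EHQ adds E; BEP→GQ adds G; EG→HLP adds L; G→M adds M → {B, E, G, H, L, M, P, Q}. Minimal: {P}⁺ = {P}; {B}⁺ = {B, E, H, Q} — none reach the full schema.
{E, G}⁺: E→B adds B; B→HQ adds H, Q; EG→HLP adds L, P; G→M adds M → {B, E, G, H, L, M, P, Q}. Minimal: {G}⁺ = {G, M}; {E}⁺ = {B, E, H, Q} — none reach the full schema.
{E, P}⁺: E→B adds B; B→HQ adds H, Q; BEP→GQ adds G; EG→HLP adds L; G→M adds M → {B, E, G, H, L, M, P, Q}. Minimal: {P}⁺ = {P}; {E}⁺ = {B, E, H, Q} — none reach the full schema.
Any other superkey contains one of these as a subset, so there are no further candidate keys.

BG; BP; EG; EP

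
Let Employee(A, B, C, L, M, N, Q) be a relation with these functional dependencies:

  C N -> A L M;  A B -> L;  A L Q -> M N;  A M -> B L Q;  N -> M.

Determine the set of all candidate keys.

{C, N}⁺: CN→ALM adds A, L, M; AM→BLQ adds B, Q → {A, B, C, L, M, N, Q}.
{A, C, M}⁺: AM→BLQ adds B, L, Q; ALQ→MN adds N → {A, B, C, L, M, N, Q}.
{A, B, C, Q}⁺: AB→L adds L; ALQ→MN adds M, N → {A, B, C, L, M, N, Q}.
{A, C, L, Q}⁺: ALQ→MN adds M, N; AM→BLQ adds B → {A, B, C, L, M, N, Q}.
Any other superkey contains one of these as a subset, so there are no further candidate keys.

{C, N}, {A, C, M}, {A, B, C, Q}, {A, C, L, Q}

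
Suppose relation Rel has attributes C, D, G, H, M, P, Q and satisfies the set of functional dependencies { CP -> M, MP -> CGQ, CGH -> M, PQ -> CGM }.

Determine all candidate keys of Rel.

(C, D, H, P), (D, H, M, P), (D, H, P, Q)

{C, D, H, P}⁺: CP→M adds M; MP→CGQ adds G, Q → {C, D, G, H, M, P, Q}. Minimal: {D, H, P}⁺ = {D, H, P}; {C, H, P}⁺ = {C, G, H, M, P, Q}; {C, D, P}⁺ = {C, D, G, M, P, Q}; … — none reach the full schema.
{D, H, M, P}⁺: MP→CGQ adds C, G, Q → {C, D, G, H, M, P, Q}. Minimal: {H, M, P}⁺ = {C, G, H, M, P, Q}; {D, M, P}⁺ = {C, D, G, M, P, Q}; {D, H, P}⁺ = {D, H, P}; … — none reach the full schema.
{D, H, P, Q}⁺: PQ→CGM adds C, G, M → {C, D, G, H, M, P, Q}. Minimal: {H, P, Q}⁺ = {C, G, H, M, P, Q}; {D, P, Q}⁺ = {C, D, G, M, P, Q}; {D, H, Q}⁺ = {D, H, Q}; … — none reach the full schema.
Any other superkey contains one of these as a subset, so there are no further candidate keys.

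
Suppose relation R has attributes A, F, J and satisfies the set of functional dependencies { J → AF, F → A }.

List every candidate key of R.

Attribute J never appears on the right-hand side of any dependency, so J must belong to every candidate key.
{J}⁺ = {A, F, J}, which is all of the schema, so {J} is the only candidate key.

J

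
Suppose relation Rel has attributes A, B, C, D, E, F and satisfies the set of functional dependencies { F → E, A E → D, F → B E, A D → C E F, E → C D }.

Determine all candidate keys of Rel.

(A, D); (A, E); (A, F)

Attribute A never appears on the right-hand side of any dependency, so A must belong to every candidate key.
{A}⁺ = {A}, which is not all of the schema, so we must add further attributes.
{A, D}⁺: AD→CEF adds C, E, F; F→BE adds B → {A, B, C, D, E, F}.
{A, E}⁺: AE→D adds D; AD→CEF adds C, F; F→BE adds B → {A, B, C, D, E, F}.
{A, F}⁺: F→E adds E; AE→D adds D; F→BE adds B; AD→CEF adds C → {A, B, C, D, E, F}.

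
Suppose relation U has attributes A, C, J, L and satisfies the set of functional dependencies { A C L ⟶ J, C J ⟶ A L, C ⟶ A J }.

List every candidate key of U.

(C)

Attribute C never appears on the right-hand side of any dependency, so C must belong to every candidate key.
{C}⁺ = {A, C, J, L}, which is all of the schema, so {C} is the only candidate key.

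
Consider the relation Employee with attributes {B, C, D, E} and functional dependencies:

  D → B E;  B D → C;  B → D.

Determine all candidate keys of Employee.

{B}⁺: B→D adds D; D→BE adds E; BD→C adds C → {B, C, D, E}.
{D}⁺: D→BE adds B, E; BD→C adds C → {B, C, D, E}.

B, D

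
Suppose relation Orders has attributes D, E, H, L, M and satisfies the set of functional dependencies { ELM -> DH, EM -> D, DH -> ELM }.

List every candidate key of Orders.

{D, H}; {E, H, M}; {E, L, M}

{D, H}⁺: DH→ELM adds E, L, M → {D, E, H, L, M}. Minimal: {H}⁺ = {H}; {D}⁺ = {D} — none reach the full schema.
{E, H, M}⁺: EM→D adds D; DH→ELM adds L → {D, E, H, L, M}. Minimal: {H, M}⁺ = {H, M}; {E, M}⁺ = {D, E, M}; {E, H}⁺ = {E, H} — none reach the full schema.
{E, L, M}⁺: ELM→DH adds D, H → {D, E, H, L, M}. Minimal: {L, M}⁺ = {L, M}; {E, M}⁺ = {D, E, M}; {E, L}⁺ = {E, L} — none reach the full schema.
Any other superkey contains one of these as a subset, so there are no further candidate keys.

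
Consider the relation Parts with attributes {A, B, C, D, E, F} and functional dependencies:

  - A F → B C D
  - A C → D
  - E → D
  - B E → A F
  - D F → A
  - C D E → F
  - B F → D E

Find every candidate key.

(A, F); (B, E); (B, F); (C, E); (D, F); (E, F)

{A, F}⁺: AF→BCD adds B, C, D; BF→DE adds E → {A, B, C, D, E, F}.
{B, E}⁺: E→D adds D; BE→AF adds A, F; AF→BCD adds C → {A, B, C, D, E, F}.
{B, F}⁺: BF→DE adds D, E; BE→AF adds A; AF→BCD adds C → {A, B, C, D, E, F}.
{C, E}⁺: E→D adds D; CDE→F adds F; DF→A adds A; AF→BCD adds B → {A, B, C, D, E, F}.
{D, F}⁺: DF→A adds A; AF→BCD adds B, C; BF→DE adds E → {A, B, C, D, E, F}.
{E, F}⁺: E→D adds D; DF→A adds A; AF→BCD adds B, C → {A, B, C, D, E, F}.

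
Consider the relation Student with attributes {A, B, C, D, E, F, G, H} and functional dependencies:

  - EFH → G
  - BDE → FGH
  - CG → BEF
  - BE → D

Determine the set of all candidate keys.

{A, C, G}; {A, B, C, E}; {A, C, E, F, H}

Attributes A, C never appear on any right-hand side, so every candidate key must contain {A, C}.
{A, C}⁺ = {A, C}, which is not all of the schema, so we must add further attributes.
{A, C, G}⁺: CG→BEF adds B, E, F; BE→D adds D; BDE→FGH adds H → {A, B, C, D, E, F, G, H}. Minimal: {C, G}⁺ = {B, C, D, E, F, G, H}; {A, G}⁺ = {A, G}; {A, C}⁺ = {A, C} — none reach the full schema.
{A, B, C, E}⁺: BE→D adds D; BDE→FGH adds F, G, H → {A, B, C, D, E, F, G, H}. Minimal: {B, C, E}⁺ = {B, C, D, E, F, G, H}; {A, C, E}⁺ = {A, C, E}; {A, B, E}⁺ = {A, B, D, E, F, G, H}; … — none reach the full schema.
{A, C, E, F, H}⁺: EFH→G adds G; CG→BEF adds B; BE→D adds D → {A, B, C, D, E, F, G, H}. Minimal: {C, E, F, H}⁺ = {B, C, D, E, F, G, H}; {A, E, F, H}⁺ = {A, E, F, G, H}; {A, C, F, H}⁺ = {A, C, F, H}; … — none reach the full schema.
Any other superkey contains one of these as a subset, so there are no further candidate keys.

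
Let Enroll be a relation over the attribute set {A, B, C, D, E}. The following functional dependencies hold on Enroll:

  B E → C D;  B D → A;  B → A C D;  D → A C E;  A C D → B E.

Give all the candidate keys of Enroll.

(B); (D)

{B}⁺: B→ACD adds A, C, D; D→ACE adds E → {A, B, C, D, E}.
{D}⁺: D→ACE adds A, C, E; ACD→BE adds B → {A, B, C, D, E}.
Any other superkey contains one of these as a subset, so there are no further candidate keys.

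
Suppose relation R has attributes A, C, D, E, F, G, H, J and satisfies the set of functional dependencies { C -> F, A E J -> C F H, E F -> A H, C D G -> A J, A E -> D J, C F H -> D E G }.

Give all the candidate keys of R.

AE; CE; CH; EF

{A, E}⁺: AE→DJ adds D, J; AEJ→CFH adds C, F, H; CFH→DEG adds G → {A, C, D, E, F, G, H, J}. Minimal: {E}⁺ = {E}; {A}⁺ = {A} — none reach the full schema.
{C, E}⁺: C→F adds F; EF→AH adds A, H; AE→DJ adds D, J; CFH→DEG adds G → {A, C, D, E, F, G, H, J}. Minimal: {E}⁺ = {E}; {C}⁺ = {C, F} — none reach the full schema.
{C, H}⁺: C→F adds F; CFH→DEG adds D, E, G; EF→AH adds A; CDG→AJ adds J → {A, C, D, E, F, G, H, J}. Minimal: {H}⁺ = {H}; {C}⁺ = {C, F} — none reach the full schema.
{E, F}⁺: EF→AH adds A, H; AE→DJ adds D, J; AEJ→CFH adds C; CFH→DEG adds G → {A, C, D, E, F, G, H, J}. Minimal: {F}⁺ = {F}; {E}⁺ = {E} — none reach the full schema.
Any other superkey contains one of these as a subset, so there are no further candidate keys.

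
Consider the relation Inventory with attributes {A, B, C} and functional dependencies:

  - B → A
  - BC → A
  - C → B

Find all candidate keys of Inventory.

(C)

Attribute C never appears on the right-hand side of any dependency, so C must belong to every candidate key.
{C}⁺ = {A, B, C}, which is all of the schema, so {C} is the only candidate key.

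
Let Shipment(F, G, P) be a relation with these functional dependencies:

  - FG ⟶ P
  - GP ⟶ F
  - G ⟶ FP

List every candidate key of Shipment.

(G)

Attribute G never appears on the right-hand side of any dependency, so G must belong to every candidate key.
{G}⁺ = {F, G, P}, which is all of the schema, so {G} is the only candidate key.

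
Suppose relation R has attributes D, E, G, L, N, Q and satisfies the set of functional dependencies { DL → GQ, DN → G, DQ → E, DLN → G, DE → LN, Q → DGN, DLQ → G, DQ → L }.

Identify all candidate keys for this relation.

{Q}⁺: Q→DGN adds D, G, N; DQ→L adds L; DQ→E adds E → {D, E, G, L, N, Q}.
{D, E}⁺: DE→LN adds L, N; DL→GQ adds G, Q → {D, E, G, L, N, Q}. Minimal: {E}⁺ = {E}; {D}⁺ = {D} — none reach the full schema.
{D, L}⁺: DL→GQ adds G, Q; DQ→E adds E; DE→LN adds N → {D, E, G, L, N, Q}. Minimal: {L}⁺ = {L}; {D}⁺ = {D} — none reach the full schema.

{Q}, {D, E}, {D, L}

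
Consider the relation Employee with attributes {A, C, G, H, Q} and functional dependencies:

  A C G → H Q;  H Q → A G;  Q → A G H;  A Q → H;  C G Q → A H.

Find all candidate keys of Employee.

{C, Q}⁺: Q→AGH adds A, G, H → {A, C, G, H, Q}.
{A, C, G}⁺: ACG→HQ adds H, Q → {A, C, G, H, Q}.

(C, Q); (A, C, G)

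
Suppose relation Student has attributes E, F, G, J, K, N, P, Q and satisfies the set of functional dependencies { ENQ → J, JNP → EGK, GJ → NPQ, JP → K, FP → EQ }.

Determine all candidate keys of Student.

Attribute F never appears on the right-hand side of any dependency, so F must belong to every candidate key.
{F}⁺ = {F}, which is not all of the schema, so we must add further attributes.
{F, G, J}⁺: GJ→NPQ adds N, P, Q; JP→K adds K; FP→EQ adds E → {E, F, G, J, K, N, P, Q}.
{F, N, P}⁺: FP→EQ adds E, Q; ENQ→J adds J; JNP→EGK adds G, K → {E, F, G, J, K, N, P, Q}.
{E, F, G, N, Q}⁺: ENQ→J adds J; GJ→NPQ adds P; JP→K adds K → {E, F, G, J, K, N, P, Q}.

FGJ, FNP, EFGNQ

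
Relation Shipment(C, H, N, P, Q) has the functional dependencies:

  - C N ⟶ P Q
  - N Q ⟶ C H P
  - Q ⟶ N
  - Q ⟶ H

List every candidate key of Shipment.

{Q}; {C, N}

{Q}⁺: Q→N adds N; Q→H adds H; NQ→CHP adds C, P → {C, H, N, P, Q}.
{C, N}⁺: CN→PQ adds P, Q; NQ→CHP adds H → {C, H, N, P, Q}.
Any other superkey contains one of these as a subset, so there are no further candidate keys.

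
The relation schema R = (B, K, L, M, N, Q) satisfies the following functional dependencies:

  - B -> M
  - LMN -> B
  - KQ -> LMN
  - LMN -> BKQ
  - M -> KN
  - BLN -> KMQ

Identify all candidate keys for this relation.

{B, L}⁺: B→M adds M; M→KN adds K, N; BLN→KMQ adds Q → {B, K, L, M, N, Q}. Minimal: {L}⁺ = {L}; {B}⁺ = {B, K, M, N} — none reach the full schema.
{B, Q}⁺: B→M adds M; M→KN adds K, N; KQ→LMN adds L → {B, K, L, M, N, Q}. Minimal: {Q}⁺ = {Q}; {B}⁺ = {B, K, M, N} — none reach the full schema.
{K, Q}⁺: KQ→LMN adds L, M, N; LMN→BKQ adds B → {B, K, L, M, N, Q}. Minimal: {Q}⁺ = {Q}; {K}⁺ = {K} — none reach the full schema.
{L, M}⁺: M→KN adds K, N; LMN→B adds B; LMN→BKQ adds Q → {B, K, L, M, N, Q}. Minimal: {M}⁺ = {K, M, N}; {L}⁺ = {L} — none reach the full schema.
{M, Q}⁺: M→KN adds K, N; KQ→LMN adds L; LMN→BKQ adds B → {B, K, L, M, N, Q}. Minimal: {Q}⁺ = {Q}; {M}⁺ = {K, M, N} — none reach the full schema.

BL, BQ, KQ, LM, MQ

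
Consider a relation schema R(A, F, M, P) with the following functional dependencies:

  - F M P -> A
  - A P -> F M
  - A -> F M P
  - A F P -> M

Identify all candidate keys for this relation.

{A}, {F, M, P}

{A}⁺: A→FMP adds F, M, P → {A, F, M, P}.
{F, M, P}⁺: FMP→A adds A → {A, F, M, P}. Minimal: {M, P}⁺ = {M, P}; {F, P}⁺ = {F, P}; {F, M}⁺ = {F, M} — none reach the full schema.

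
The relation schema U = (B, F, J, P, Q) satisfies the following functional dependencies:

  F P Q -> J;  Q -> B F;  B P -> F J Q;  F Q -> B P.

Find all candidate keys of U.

Q, BP

{Q}⁺: Q→BF adds B, F; FQ→BP adds P; FPQ→J adds J → {B, F, J, P, Q}.
{B, P}⁺: BP→FJQ adds F, J, Q → {B, F, J, P, Q}.
Any other superkey contains one of these as a subset, so there are no further candidate keys.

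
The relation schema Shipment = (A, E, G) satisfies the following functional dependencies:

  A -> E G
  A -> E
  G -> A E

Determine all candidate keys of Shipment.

{A}; {G}

{A}⁺: A→EG adds E, G → {A, E, G}.
{G}⁺: G→AE adds A, E → {A, E, G}.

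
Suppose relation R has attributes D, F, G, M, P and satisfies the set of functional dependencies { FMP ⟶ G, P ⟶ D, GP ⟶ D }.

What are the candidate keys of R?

{F, M, P}

Attributes F, M, P never appear on any right-hand side, so every candidate key must contain {F, M, P}.
{F, M, P}⁺ = {D, F, G, M, P}, which is all of the schema, so {F, M, P} is the only candidate key.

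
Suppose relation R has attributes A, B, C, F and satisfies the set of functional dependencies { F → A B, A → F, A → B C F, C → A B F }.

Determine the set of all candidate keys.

(A); (C); (F)

{A}⁺: A→F adds F; A→BCF adds B, C → {A, B, C, F}.
{C}⁺: C→ABF adds A, B, F → {A, B, C, F}.
{F}⁺: F→AB adds A, B; A→BCF adds C → {A, B, C, F}.
Any other superkey contains one of these as a subset, so there are no further candidate keys.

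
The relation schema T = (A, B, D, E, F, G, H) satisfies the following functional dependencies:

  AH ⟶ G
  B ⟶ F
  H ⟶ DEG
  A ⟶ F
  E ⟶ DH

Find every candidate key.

{A, B, E}; {A, B, H}

Attributes A, B never appear on any right-hand side, so every candidate key must contain {A, B}.
{A, B}⁺ = {A, B, F}, which is not all of the schema, so we must add further attributes.
{A, B, E}⁺: B→F adds F; E→DH adds D, H; AH→G adds G → {A, B, D, E, F, G, H}.
{A, B, H}⁺: AH→G adds G; B→F adds F; H→DEG adds D, E → {A, B, D, E, F, G, H}.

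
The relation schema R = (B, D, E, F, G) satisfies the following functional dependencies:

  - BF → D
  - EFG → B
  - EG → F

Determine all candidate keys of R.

Attributes E, G never appear on any right-hand side, so every candidate key must contain {E, G}.
{E, G}⁺ = {B, D, E, F, G}, which is all of the schema, so {E, G} is the only candidate key.

EG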